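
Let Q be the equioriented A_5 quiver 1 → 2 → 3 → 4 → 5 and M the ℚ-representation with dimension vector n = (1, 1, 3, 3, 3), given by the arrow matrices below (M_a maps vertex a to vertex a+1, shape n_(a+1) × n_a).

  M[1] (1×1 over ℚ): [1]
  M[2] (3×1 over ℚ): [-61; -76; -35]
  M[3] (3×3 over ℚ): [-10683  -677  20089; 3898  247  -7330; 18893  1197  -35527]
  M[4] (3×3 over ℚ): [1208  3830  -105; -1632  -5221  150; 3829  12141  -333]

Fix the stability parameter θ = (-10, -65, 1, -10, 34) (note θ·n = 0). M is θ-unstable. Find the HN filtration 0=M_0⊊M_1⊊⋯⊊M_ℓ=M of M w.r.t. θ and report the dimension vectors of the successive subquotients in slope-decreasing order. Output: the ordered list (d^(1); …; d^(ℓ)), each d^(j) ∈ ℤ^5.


Via rank(M_{q-1}∘⋯∘M_p): M ≅ I[1,3], I[3,5]^2, I[4,5].
μ_θ-semistable layers: μ^(1)=34; μ^(2)=1; μ^(3)=-9/2; μ^(4)=-10; μ^(5)=-75/2

((0, 0, 0, 0, 3); (0, 0, 1, 0, 0); (0, 0, 2, 2, 0); (0, 0, 0, 1, 0); (1, 1, 0, 0, 0))


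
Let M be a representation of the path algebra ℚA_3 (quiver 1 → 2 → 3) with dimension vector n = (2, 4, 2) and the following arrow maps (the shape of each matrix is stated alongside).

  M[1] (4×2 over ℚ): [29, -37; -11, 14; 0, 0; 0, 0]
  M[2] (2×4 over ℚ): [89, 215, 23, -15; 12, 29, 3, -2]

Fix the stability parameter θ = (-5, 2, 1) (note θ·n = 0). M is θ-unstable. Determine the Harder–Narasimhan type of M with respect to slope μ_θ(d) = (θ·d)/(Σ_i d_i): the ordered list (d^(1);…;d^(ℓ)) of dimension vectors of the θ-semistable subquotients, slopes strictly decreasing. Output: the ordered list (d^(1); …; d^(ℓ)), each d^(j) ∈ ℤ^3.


Interval decomposition of M: I[1,3]^2, I[2,2]^2.
HN type (ℓ=3): μ^(1)=2; μ^(2)=3/2; μ^(3)=-5

((0, 2, 0); (0, 2, 2); (2, 0, 0))


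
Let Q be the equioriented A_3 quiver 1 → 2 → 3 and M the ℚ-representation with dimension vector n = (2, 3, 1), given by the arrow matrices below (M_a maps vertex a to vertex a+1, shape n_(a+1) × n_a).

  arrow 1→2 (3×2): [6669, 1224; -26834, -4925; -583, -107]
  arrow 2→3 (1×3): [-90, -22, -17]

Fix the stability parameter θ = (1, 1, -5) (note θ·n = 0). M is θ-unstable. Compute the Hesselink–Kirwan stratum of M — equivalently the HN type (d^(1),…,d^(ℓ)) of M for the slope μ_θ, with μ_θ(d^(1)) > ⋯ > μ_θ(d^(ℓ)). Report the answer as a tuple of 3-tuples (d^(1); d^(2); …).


Interval decomposition of M: I[1,2], I[1,3], I[2,2].
HN type (ℓ=2): μ^(1)=1; μ^(2)=-1

((1, 2, 0); (1, 1, 1))


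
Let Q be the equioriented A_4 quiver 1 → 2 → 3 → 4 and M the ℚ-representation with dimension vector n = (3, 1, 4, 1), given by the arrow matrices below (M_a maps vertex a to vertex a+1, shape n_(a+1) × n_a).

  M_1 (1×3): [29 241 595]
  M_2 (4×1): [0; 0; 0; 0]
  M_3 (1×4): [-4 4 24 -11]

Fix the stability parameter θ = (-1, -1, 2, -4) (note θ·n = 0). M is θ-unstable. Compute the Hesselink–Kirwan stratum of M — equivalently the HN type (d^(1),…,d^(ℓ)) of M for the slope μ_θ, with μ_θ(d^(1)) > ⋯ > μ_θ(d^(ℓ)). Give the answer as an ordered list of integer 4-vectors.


Interval decomposition of M: I[1,1]^2, I[1,2], I[3,3]^3, I[3,4].
HN type (ℓ=2): μ^(1)=2; μ^(2)=-1

((0, 0, 3, 0); (3, 1, 1, 1))


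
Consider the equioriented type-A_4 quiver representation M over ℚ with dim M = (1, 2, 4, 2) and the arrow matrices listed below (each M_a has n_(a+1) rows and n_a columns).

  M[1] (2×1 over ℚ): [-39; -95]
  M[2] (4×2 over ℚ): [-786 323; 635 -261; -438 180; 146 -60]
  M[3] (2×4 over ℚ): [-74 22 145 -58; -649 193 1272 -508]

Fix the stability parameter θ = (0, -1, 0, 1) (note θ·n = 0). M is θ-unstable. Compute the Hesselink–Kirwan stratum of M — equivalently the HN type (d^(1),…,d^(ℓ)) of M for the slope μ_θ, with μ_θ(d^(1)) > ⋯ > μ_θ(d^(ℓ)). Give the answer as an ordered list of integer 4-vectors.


Barcode: M ≅ I[1,4], I[2,3], I[3,3], I[3,4]. HN layers by μ_θ (4 steps, strictly decreasing):
  μ^(1)=1; μ^(2)=0; μ^(3)=-1/2; μ^(4)=-1

((0, 0, 0, 2); (0, 0, 4, 0); (1, 1, 0, 0); (0, 1, 0, 0))


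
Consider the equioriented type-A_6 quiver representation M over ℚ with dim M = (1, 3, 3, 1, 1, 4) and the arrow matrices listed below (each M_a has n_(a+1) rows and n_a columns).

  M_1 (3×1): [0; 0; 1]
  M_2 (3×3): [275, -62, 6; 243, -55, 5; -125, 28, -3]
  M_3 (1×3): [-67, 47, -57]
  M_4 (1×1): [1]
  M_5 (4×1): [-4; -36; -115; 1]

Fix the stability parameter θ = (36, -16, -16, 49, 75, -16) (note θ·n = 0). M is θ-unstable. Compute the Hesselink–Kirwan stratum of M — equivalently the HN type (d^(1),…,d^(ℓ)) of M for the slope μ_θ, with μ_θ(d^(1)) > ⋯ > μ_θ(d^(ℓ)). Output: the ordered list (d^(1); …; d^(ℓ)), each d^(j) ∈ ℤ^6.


Interval decomposition of M: I[1,6], I[2,3]^2, I[6,6]^3.
HN type (ℓ=3): μ^(1)=36; μ^(2)=4/3; μ^(3)=-16

((0, 0, 0, 1, 1, 1); (1, 1, 1, 0, 0, 0); (0, 2, 2, 0, 0, 3))


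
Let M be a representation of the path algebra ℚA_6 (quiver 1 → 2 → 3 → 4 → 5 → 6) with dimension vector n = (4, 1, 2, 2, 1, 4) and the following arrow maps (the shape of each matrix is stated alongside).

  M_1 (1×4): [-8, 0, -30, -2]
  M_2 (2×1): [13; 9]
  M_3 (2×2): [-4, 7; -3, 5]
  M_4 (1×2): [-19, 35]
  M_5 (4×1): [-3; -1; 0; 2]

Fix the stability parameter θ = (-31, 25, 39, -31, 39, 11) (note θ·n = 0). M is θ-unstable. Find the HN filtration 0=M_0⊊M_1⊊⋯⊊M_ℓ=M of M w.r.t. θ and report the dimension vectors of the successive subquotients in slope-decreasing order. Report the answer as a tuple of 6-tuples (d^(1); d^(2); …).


Barcode: M ≅ I[1,1]^3, I[1,6], I[3,4], I[6,6]^3. HN layers by μ_θ (4 steps, strictly decreasing):
  μ^(1)=25; μ^(2)=11; μ^(3)=4; μ^(4)=-31

((0, 0, 0, 0, 1, 1); (0, 1, 1, 1, 0, 3); (0, 0, 1, 1, 0, 0); (4, 0, 0, 0, 0, 0))


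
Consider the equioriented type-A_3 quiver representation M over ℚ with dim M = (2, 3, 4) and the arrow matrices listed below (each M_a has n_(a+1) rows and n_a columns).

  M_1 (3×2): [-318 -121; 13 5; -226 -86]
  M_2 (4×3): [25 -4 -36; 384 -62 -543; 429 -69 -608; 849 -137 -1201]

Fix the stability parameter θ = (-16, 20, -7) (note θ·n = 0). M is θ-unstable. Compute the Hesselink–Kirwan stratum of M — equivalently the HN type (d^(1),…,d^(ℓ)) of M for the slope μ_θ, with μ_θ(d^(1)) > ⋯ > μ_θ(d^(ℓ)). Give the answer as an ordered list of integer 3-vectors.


Barcode: M ≅ I[1,3]^2, I[2,3], I[3,3]. HN layers by μ_θ (3 steps, strictly decreasing):
  μ^(1)=13/2; μ^(2)=-7; μ^(3)=-16

((0, 3, 3); (0, 0, 1); (2, 0, 0))


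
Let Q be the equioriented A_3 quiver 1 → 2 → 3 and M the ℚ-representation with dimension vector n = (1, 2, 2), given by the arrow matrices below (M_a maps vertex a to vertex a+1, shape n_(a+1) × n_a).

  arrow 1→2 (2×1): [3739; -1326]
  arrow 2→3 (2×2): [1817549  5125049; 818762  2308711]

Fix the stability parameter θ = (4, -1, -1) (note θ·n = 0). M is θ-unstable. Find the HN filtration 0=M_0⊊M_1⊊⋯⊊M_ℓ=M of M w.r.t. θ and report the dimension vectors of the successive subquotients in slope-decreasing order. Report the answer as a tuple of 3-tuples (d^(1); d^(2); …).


Via rank(M_{q-1}∘⋯∘M_p): M ≅ I[1,3], I[2,3].
μ_θ-semistable layers: μ^(1)=2/3; μ^(2)=-1

((1, 1, 1); (0, 1, 1))


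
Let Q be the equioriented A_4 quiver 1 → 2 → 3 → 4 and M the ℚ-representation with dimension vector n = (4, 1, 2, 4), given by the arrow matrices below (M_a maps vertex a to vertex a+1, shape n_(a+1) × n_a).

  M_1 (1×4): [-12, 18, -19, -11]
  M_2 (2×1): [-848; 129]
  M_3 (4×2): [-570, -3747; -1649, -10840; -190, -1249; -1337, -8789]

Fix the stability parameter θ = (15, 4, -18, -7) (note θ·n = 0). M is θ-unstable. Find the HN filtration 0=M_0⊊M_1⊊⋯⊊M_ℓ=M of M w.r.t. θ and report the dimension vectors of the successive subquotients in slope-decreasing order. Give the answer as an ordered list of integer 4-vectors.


Barcode: M ≅ I[1,1]^3, I[1,4], I[3,4], I[4,4]^2. HN layers by μ_θ (4 steps, strictly decreasing):
  μ^(1)=15; μ^(2)=-3/2; μ^(3)=-7; μ^(4)=-18

((3, 0, 0, 0); (1, 1, 1, 1); (0, 0, 0, 3); (0, 0, 1, 0))


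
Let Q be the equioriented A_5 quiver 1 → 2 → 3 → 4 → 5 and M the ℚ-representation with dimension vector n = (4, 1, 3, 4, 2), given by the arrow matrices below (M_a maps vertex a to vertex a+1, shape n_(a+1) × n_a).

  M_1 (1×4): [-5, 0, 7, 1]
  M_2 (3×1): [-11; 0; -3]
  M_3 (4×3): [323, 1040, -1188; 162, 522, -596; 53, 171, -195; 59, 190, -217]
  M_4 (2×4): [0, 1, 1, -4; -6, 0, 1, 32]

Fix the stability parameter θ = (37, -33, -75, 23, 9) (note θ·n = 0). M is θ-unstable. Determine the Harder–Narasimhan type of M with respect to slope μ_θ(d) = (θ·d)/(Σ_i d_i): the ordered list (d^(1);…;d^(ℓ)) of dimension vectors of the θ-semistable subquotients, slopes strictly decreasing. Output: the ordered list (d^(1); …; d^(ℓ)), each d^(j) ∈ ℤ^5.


Via rank(M_{q-1}∘⋯∘M_p): M ≅ I[1,1]^3, I[1,4], I[3,5]^2, I[4,4].
μ_θ-semistable layers: μ^(1)=37; μ^(2)=23; μ^(3)=16; μ^(4)=-71/3; μ^(5)=-75

((3, 0, 0, 0, 0); (0, 0, 0, 2, 0); (0, 0, 0, 2, 2); (1, 1, 1, 0, 0); (0, 0, 2, 0, 0))


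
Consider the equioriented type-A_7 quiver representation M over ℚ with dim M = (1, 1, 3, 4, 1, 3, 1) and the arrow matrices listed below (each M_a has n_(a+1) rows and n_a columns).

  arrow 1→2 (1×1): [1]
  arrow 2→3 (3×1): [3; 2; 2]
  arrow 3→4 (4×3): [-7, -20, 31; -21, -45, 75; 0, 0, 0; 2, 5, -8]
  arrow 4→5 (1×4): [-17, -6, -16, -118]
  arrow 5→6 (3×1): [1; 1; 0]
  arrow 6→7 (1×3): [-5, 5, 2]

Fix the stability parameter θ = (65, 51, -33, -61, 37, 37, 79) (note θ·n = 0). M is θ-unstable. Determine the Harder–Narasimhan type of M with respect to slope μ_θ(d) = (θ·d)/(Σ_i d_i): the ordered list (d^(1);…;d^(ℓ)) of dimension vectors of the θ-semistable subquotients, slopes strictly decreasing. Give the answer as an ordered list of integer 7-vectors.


Barcode: M ≅ I[1,6], I[3,3], I[3,4], I[4,4]^2, I[6,6], I[6,7]. HN layers by μ_θ (6 steps, strictly decreasing):
  μ^(1)=79; μ^(2)=37; μ^(3)=11/2; μ^(4)=-33; μ^(5)=-47; μ^(6)=-61

((0, 0, 0, 0, 0, 0, 1); (0, 0, 0, 0, 1, 3, 0); (1, 1, 1, 1, 0, 0, 0); (0, 0, 1, 0, 0, 0, 0); (0, 0, 1, 1, 0, 0, 0); (0, 0, 0, 2, 0, 0, 0))


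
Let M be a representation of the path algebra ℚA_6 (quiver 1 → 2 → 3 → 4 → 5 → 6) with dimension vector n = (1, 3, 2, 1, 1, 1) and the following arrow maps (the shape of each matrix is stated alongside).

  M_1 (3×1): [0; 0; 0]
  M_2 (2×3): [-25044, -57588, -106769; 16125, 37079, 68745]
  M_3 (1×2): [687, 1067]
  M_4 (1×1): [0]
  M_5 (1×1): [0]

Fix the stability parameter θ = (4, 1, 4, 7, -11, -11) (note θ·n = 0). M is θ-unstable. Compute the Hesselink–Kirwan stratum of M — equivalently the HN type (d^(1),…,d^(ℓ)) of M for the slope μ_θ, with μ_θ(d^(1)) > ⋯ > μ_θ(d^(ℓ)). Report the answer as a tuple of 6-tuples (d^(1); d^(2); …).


Barcode: M ≅ I[1,1], I[2,2], I[2,3], I[2,4], I[5,5], I[6,6]. HN layers by μ_θ (4 steps, strictly decreasing):
  μ^(1)=7; μ^(2)=4; μ^(3)=1; μ^(4)=-11

((0, 0, 0, 1, 0, 0); (1, 0, 2, 0, 0, 0); (0, 3, 0, 0, 0, 0); (0, 0, 0, 0, 1, 1))


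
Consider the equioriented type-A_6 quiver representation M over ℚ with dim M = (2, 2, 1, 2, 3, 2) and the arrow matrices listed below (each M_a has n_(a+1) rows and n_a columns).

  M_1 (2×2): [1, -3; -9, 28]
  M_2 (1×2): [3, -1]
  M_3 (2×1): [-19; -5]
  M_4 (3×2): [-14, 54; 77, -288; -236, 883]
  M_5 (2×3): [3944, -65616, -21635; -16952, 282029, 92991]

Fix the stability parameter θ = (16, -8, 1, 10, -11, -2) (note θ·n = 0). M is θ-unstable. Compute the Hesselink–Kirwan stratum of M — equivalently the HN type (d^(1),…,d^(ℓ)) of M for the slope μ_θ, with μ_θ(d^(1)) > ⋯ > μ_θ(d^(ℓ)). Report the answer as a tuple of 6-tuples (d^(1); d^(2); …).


Barcode: M ≅ I[1,2], I[1,6], I[4,6], I[5,5]. HN layers by μ_θ (4 steps, strictly decreasing):
  μ^(1)=4; μ^(2)=1; μ^(3)=-1; μ^(4)=-11

((1, 1, 0, 0, 0, 0); (1, 1, 1, 1, 1, 1); (0, 0, 0, 1, 1, 1); (0, 0, 0, 0, 1, 0))


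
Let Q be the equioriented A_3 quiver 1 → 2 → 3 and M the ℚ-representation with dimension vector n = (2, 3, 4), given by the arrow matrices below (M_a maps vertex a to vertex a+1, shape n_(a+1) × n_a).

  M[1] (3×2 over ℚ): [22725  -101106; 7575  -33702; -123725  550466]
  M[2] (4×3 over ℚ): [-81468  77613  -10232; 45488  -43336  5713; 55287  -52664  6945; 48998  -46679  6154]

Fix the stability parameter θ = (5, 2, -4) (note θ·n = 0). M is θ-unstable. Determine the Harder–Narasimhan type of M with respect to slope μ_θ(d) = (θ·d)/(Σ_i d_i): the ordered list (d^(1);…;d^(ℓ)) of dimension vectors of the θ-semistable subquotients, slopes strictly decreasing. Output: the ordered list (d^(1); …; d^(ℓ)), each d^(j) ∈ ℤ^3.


Interval decomposition of M: I[1,1], I[1,3], I[2,3]^2, I[3,3].
HN type (ℓ=4): μ^(1)=5; μ^(2)=1; μ^(3)=-1; μ^(4)=-4

((1, 0, 0); (1, 1, 1); (0, 2, 2); (0, 0, 1))


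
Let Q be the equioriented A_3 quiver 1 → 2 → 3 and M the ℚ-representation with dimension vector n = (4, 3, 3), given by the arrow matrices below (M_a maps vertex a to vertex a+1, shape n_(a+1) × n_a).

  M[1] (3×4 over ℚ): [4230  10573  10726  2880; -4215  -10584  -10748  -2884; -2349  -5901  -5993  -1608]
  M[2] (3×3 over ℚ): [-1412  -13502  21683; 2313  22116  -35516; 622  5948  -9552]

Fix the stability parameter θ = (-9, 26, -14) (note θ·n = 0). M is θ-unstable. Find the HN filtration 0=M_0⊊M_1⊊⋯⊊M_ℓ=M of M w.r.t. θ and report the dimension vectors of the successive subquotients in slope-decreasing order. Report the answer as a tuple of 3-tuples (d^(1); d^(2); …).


Interval decomposition of M: I[1,1], I[1,3]^3.
HN type (ℓ=2): μ^(1)=6; μ^(2)=-9

((0, 3, 3); (4, 0, 0))


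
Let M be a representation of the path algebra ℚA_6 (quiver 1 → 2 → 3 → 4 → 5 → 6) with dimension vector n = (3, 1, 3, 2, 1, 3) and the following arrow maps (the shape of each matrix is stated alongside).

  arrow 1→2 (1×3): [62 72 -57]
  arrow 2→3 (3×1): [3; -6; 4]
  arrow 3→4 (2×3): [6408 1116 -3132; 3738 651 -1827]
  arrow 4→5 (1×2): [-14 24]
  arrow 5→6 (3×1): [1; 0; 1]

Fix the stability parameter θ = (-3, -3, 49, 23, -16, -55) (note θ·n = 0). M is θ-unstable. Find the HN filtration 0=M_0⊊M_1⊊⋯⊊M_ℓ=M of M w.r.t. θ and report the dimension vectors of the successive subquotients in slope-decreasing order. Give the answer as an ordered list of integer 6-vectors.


Interval decomposition of M: I[1,1]^2, I[1,3], I[3,3], I[3,4], I[4,6], I[6,6]^2.
HN type (ℓ=5): μ^(1)=49; μ^(2)=36; μ^(3)=-3; μ^(4)=-16; μ^(5)=-55

((0, 0, 2, 0, 0, 0); (0, 0, 1, 1, 0, 0); (3, 1, 0, 0, 0, 0); (0, 0, 0, 1, 1, 1); (0, 0, 0, 0, 0, 2))


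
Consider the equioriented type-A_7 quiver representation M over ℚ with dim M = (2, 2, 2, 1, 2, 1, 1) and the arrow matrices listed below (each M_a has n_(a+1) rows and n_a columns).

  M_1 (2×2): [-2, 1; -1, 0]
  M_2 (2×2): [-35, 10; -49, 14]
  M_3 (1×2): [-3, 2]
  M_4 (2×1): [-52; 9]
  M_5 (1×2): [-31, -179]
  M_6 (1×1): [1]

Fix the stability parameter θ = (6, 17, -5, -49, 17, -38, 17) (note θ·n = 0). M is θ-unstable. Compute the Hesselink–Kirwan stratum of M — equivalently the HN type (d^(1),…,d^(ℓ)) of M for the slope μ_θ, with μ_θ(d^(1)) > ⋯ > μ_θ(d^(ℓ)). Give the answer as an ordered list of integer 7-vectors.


Barcode: M ≅ I[1,2], I[1,7], I[3,3], I[5,5]. HN layers by μ_θ (4 steps, strictly decreasing):
  μ^(1)=17; μ^(2)=6; μ^(3)=-5; μ^(4)=-26/3

((0, 1, 0, 0, 1, 0, 1); (1, 0, 0, 0, 0, 0, 0); (0, 0, 1, 0, 0, 0, 0); (1, 1, 1, 1, 1, 1, 0))


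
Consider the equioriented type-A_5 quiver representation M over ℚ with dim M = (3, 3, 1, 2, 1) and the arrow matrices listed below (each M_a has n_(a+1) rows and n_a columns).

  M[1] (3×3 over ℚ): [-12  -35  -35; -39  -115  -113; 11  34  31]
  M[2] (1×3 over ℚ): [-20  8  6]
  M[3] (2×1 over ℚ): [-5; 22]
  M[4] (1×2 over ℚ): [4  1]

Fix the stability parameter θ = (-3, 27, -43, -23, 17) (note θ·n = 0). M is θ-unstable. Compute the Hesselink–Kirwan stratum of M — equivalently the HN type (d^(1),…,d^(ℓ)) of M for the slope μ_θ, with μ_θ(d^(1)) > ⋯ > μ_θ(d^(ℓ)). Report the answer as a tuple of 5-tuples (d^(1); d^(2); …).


Barcode: M ≅ I[1,2]^2, I[1,5], I[4,4]. HN layers by μ_θ (5 steps, strictly decreasing):
  μ^(1)=27; μ^(2)=17; μ^(3)=-3; μ^(4)=-21/2; μ^(5)=-23

((0, 2, 0, 0, 0); (0, 0, 0, 0, 1); (2, 0, 0, 0, 0); (1, 1, 1, 1, 0); (0, 0, 0, 1, 0))


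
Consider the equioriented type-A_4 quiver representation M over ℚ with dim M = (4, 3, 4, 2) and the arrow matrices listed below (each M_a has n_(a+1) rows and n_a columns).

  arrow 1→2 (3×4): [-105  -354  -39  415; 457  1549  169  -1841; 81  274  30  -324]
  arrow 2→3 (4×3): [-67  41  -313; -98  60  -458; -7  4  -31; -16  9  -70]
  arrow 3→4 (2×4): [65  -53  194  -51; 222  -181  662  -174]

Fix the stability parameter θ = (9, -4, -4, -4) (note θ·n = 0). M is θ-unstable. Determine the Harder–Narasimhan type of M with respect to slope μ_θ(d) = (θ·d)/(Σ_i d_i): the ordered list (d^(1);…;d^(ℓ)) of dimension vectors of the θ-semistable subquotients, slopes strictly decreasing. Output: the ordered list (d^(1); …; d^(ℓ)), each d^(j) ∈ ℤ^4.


Interval decomposition of M: I[1,1], I[1,2], I[1,3], I[1,4], I[3,3], I[3,4].
HN type (ℓ=5): μ^(1)=9; μ^(2)=5/2; μ^(3)=1/3; μ^(4)=-3/4; μ^(5)=-4

((1, 0, 0, 0); (1, 1, 0, 0); (1, 1, 1, 0); (1, 1, 1, 1); (0, 0, 2, 1))


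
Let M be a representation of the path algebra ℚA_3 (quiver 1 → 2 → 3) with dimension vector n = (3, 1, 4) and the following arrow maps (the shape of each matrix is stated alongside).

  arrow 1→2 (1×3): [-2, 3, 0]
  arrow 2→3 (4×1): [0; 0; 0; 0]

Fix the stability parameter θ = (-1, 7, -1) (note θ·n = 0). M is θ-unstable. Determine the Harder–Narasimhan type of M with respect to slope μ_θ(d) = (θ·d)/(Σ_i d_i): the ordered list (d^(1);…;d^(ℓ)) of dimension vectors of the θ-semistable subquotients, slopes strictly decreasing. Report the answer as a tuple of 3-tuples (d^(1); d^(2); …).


Via rank(M_{q-1}∘⋯∘M_p): M ≅ I[1,1]^2, I[1,2], I[3,3]^4.
μ_θ-semistable layers: μ^(1)=7; μ^(2)=-1

((0, 1, 0); (3, 0, 4))


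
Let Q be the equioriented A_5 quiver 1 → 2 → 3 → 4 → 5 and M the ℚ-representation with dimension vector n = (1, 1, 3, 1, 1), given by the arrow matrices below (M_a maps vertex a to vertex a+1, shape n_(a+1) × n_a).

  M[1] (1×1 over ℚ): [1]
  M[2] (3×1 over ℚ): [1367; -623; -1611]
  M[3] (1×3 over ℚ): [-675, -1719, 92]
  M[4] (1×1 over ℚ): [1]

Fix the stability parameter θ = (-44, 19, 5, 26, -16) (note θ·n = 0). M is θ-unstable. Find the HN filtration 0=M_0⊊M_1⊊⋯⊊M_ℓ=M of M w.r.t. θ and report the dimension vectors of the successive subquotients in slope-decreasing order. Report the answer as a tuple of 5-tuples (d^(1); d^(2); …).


Interval decomposition of M: I[1,3], I[3,3], I[3,5].
HN type (ℓ=3): μ^(1)=12; μ^(2)=5; μ^(3)=-44

((0, 1, 1, 0, 0); (0, 0, 2, 1, 1); (1, 0, 0, 0, 0))


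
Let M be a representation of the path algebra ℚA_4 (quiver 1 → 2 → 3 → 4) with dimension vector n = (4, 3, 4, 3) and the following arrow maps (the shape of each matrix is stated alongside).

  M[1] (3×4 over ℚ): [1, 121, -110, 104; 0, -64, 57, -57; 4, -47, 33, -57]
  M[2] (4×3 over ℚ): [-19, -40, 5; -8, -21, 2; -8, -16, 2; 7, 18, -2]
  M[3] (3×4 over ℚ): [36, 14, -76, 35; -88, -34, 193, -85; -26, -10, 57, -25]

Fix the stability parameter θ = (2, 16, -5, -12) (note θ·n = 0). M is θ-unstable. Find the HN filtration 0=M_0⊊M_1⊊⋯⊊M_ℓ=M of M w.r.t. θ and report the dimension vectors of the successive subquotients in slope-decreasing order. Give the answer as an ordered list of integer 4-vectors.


Barcode: M ≅ I[1,1], I[1,3], I[1,4]^2, I[3,4]. HN layers by μ_θ (4 steps, strictly decreasing):
  μ^(1)=11/2; μ^(2)=2; μ^(3)=1/4; μ^(4)=-17/2

((0, 1, 1, 0); (2, 0, 0, 0); (2, 2, 2, 2); (0, 0, 1, 1))


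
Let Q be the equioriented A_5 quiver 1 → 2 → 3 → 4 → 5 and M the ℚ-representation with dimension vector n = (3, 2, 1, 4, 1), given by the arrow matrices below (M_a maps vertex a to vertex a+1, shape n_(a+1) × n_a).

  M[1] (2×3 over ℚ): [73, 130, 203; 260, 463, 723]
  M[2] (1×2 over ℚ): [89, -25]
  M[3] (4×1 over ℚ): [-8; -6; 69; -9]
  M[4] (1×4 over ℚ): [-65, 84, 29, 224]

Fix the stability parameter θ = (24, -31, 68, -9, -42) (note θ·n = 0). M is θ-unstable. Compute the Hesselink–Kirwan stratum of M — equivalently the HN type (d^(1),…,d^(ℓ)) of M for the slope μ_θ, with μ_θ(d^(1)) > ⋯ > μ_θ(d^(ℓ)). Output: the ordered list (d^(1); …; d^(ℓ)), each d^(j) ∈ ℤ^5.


Interval decomposition of M: I[1,1], I[1,2], I[1,5], I[4,4]^3.
HN type (ℓ=4): μ^(1)=24; μ^(2)=17/3; μ^(3)=-7/2; μ^(4)=-9

((1, 0, 0, 0, 0); (0, 0, 1, 1, 1); (2, 2, 0, 0, 0); (0, 0, 0, 3, 0))


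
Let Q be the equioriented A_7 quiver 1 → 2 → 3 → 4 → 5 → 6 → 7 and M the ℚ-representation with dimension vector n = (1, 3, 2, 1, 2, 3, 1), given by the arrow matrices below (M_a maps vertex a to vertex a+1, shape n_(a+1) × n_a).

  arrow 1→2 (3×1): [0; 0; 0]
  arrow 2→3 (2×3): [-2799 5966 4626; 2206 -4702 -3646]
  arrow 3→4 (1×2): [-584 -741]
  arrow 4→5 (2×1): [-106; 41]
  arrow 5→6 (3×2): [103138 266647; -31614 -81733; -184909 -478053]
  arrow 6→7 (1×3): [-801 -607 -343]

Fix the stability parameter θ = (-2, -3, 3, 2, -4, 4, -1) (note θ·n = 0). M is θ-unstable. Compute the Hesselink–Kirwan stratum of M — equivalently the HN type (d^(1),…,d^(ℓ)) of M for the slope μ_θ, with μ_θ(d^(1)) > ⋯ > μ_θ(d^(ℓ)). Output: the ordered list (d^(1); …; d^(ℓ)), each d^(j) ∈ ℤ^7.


Barcode: M ≅ I[1,1], I[2,2], I[2,3], I[2,7], I[5,6], I[6,6]. HN layers by μ_θ (7 steps, strictly decreasing):
  μ^(1)=4; μ^(2)=3; μ^(3)=3/2; μ^(4)=1/3; μ^(5)=-2; μ^(6)=-3; μ^(7)=-4

((0, 0, 0, 0, 0, 2, 0); (0, 0, 1, 0, 0, 0, 0); (0, 0, 0, 0, 0, 1, 1); (0, 0, 1, 1, 1, 0, 0); (1, 0, 0, 0, 0, 0, 0); (0, 3, 0, 0, 0, 0, 0); (0, 0, 0, 0, 1, 0, 0))


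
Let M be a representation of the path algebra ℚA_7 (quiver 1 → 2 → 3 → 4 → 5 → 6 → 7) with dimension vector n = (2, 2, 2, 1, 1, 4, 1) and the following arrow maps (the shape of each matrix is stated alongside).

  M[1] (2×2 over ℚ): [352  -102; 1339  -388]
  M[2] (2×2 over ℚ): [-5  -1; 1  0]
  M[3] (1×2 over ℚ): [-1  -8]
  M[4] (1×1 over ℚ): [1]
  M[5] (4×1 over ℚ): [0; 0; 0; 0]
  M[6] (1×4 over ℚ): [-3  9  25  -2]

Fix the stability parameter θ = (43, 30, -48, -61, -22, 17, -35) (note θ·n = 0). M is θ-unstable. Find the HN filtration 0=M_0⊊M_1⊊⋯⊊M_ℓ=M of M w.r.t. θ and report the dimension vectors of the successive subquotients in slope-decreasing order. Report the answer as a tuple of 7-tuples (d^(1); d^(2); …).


Via rank(M_{q-1}∘⋯∘M_p): M ≅ I[1,3], I[1,5], I[6,6]^3, I[6,7].
μ_θ-semistable layers: μ^(1)=17; μ^(2)=25/3; μ^(3)=-9; μ^(4)=-58/5

((0, 0, 0, 0, 0, 3, 0); (1, 1, 1, 0, 0, 0, 0); (0, 0, 0, 0, 0, 1, 1); (1, 1, 1, 1, 1, 0, 0))


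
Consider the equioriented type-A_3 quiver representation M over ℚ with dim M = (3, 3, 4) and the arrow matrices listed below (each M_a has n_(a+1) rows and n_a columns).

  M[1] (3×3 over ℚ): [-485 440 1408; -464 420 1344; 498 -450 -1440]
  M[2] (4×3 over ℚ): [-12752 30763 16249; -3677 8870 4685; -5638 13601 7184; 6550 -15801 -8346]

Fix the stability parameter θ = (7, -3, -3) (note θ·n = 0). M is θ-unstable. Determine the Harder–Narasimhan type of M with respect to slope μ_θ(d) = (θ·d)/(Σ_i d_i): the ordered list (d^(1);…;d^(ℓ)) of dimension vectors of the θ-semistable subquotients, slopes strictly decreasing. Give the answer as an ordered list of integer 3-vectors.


Interval decomposition of M: I[1,1], I[1,3]^2, I[2,3], I[3,3].
HN type (ℓ=3): μ^(1)=7; μ^(2)=1/3; μ^(3)=-3

((1, 0, 0); (2, 2, 2); (0, 1, 2))


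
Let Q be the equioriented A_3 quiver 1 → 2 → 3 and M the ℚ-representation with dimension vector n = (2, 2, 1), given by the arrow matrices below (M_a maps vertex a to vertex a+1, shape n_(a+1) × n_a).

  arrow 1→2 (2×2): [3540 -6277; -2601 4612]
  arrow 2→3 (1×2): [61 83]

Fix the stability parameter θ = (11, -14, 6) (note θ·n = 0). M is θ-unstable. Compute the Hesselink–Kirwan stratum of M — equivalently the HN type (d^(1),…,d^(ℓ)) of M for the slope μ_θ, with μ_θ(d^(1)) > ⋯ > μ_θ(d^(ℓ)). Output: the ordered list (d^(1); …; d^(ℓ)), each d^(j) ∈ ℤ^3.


Barcode: M ≅ I[1,2], I[1,3]. HN layers by μ_θ (2 steps, strictly decreasing):
  μ^(1)=6; μ^(2)=-3/2

((0, 0, 1); (2, 2, 0))


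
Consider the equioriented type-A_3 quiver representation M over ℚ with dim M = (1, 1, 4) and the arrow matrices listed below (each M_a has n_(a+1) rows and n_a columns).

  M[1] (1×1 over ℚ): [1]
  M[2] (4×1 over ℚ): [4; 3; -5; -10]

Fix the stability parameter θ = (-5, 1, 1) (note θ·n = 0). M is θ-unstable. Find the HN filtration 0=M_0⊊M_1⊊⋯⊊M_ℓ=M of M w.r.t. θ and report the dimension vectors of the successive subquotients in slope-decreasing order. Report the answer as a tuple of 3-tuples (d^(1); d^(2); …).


Barcode: M ≅ I[1,3], I[3,3]^3. HN layers by μ_θ (2 steps, strictly decreasing):
  μ^(1)=1; μ^(2)=-5

((0, 1, 4); (1, 0, 0))


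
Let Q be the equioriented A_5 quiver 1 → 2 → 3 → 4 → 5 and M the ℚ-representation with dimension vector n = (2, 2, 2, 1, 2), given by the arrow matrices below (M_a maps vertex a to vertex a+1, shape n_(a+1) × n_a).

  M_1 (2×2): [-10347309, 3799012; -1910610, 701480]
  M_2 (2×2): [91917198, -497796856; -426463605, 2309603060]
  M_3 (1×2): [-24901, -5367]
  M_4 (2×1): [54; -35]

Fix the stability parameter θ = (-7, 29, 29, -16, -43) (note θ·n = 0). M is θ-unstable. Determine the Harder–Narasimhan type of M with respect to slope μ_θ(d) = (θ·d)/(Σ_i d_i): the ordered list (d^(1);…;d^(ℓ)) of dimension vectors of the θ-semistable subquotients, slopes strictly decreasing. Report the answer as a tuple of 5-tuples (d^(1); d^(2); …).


Interval decomposition of M: I[1,1], I[1,5], I[2,2], I[3,3], I[5,5].
HN type (ℓ=4): μ^(1)=29; μ^(2)=-1/4; μ^(3)=-7; μ^(4)=-43

((0, 1, 1, 0, 0); (0, 1, 1, 1, 1); (2, 0, 0, 0, 0); (0, 0, 0, 0, 1))


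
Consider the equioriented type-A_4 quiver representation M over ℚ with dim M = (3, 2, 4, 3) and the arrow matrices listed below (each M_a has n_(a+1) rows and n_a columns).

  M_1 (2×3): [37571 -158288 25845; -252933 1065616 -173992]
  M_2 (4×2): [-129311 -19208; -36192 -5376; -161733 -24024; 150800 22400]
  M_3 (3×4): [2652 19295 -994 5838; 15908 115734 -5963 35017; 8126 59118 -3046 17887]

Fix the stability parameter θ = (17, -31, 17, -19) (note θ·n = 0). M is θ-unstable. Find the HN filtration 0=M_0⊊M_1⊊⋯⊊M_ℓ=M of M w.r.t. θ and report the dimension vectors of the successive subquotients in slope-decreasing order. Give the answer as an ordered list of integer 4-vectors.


Via rank(M_{q-1}∘⋯∘M_p): M ≅ I[1,1], I[1,2], I[1,4], I[3,3], I[3,4]^2.
μ_θ-semistable layers: μ^(1)=17; μ^(2)=-1; μ^(3)=-7

((1, 0, 1, 0); (0, 0, 3, 3); (2, 2, 0, 0))


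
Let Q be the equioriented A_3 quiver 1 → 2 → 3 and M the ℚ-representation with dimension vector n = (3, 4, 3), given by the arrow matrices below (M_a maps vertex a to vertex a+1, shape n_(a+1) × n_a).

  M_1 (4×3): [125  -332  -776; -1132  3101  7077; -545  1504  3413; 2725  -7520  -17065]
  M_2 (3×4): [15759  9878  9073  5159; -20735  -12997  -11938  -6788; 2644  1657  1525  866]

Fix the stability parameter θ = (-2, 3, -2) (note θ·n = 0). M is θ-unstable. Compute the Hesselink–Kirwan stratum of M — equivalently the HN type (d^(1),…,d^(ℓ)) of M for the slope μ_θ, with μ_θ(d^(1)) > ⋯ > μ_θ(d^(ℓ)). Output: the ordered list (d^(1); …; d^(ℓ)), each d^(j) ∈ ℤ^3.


Barcode: M ≅ I[1,3]^3, I[2,2]. HN layers by μ_θ (3 steps, strictly decreasing):
  μ^(1)=3; μ^(2)=1/2; μ^(3)=-2

((0, 1, 0); (0, 3, 3); (3, 0, 0))


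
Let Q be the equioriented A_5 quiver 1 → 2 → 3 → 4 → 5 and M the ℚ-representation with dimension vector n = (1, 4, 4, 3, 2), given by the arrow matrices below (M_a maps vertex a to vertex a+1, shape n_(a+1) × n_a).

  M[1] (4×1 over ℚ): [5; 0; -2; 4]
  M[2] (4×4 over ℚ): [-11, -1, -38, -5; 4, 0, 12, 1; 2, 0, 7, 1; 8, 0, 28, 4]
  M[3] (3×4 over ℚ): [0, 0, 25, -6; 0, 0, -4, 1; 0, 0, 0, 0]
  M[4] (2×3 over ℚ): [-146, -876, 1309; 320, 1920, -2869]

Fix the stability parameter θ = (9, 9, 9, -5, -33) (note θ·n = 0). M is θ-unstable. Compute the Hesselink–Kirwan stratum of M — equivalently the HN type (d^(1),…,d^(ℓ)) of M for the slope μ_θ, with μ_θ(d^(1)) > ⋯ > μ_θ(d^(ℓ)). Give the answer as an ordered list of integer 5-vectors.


Barcode: M ≅ I[1,3], I[2,2], I[2,3], I[2,5], I[3,4], I[4,5]. HN layers by μ_θ (4 steps, strictly decreasing):
  μ^(1)=9; μ^(2)=2; μ^(3)=-5; μ^(4)=-19

((1, 3, 2, 0, 0); (0, 0, 1, 1, 0); (0, 1, 1, 1, 1); (0, 0, 0, 1, 1))


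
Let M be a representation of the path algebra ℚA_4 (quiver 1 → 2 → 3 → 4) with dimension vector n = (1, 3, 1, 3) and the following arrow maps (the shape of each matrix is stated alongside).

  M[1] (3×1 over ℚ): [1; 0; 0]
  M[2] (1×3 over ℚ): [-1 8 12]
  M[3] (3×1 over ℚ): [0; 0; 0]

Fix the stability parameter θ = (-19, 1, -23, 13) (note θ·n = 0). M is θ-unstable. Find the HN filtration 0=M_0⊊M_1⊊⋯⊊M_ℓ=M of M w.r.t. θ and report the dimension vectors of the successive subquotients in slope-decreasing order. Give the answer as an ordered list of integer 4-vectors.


Via rank(M_{q-1}∘⋯∘M_p): M ≅ I[1,3], I[2,2]^2, I[4,4]^3.
μ_θ-semistable layers: μ^(1)=13; μ^(2)=1; μ^(3)=-11; μ^(4)=-19

((0, 0, 0, 3); (0, 2, 0, 0); (0, 1, 1, 0); (1, 0, 0, 0))


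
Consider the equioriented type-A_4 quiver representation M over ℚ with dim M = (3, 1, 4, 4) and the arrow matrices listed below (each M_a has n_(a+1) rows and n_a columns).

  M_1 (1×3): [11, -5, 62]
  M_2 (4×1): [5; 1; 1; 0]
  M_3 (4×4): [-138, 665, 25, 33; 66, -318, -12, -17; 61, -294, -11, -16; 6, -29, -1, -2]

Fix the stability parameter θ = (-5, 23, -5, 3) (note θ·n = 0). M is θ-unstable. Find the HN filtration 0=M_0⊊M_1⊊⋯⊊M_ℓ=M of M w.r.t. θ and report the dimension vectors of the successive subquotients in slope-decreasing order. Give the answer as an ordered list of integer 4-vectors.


Via rank(M_{q-1}∘⋯∘M_p): M ≅ I[1,1]^2, I[1,3], I[3,4]^3, I[4,4].
μ_θ-semistable layers: μ^(1)=9; μ^(2)=3; μ^(3)=-5

((0, 1, 1, 0); (0, 0, 0, 4); (3, 0, 3, 0))


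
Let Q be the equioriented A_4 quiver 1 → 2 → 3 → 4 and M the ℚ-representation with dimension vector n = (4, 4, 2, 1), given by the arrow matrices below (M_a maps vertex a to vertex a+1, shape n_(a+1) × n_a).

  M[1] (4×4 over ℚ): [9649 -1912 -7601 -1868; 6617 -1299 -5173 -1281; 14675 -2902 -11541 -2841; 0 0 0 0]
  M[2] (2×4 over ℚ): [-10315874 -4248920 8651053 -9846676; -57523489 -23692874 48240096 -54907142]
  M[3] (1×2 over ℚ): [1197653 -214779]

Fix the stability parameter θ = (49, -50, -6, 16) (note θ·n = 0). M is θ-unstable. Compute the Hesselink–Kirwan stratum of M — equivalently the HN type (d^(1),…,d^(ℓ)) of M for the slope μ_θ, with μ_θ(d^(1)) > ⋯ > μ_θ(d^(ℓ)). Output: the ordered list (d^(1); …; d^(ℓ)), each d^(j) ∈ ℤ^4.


Interval decomposition of M: I[1,1], I[1,2], I[1,3], I[1,4], I[2,2].
HN type (ℓ=5): μ^(1)=49; μ^(2)=16; μ^(3)=-1/2; μ^(4)=-7/3; μ^(5)=-50

((1, 0, 0, 0); (0, 0, 0, 1); (1, 1, 0, 0); (2, 2, 2, 0); (0, 1, 0, 0))


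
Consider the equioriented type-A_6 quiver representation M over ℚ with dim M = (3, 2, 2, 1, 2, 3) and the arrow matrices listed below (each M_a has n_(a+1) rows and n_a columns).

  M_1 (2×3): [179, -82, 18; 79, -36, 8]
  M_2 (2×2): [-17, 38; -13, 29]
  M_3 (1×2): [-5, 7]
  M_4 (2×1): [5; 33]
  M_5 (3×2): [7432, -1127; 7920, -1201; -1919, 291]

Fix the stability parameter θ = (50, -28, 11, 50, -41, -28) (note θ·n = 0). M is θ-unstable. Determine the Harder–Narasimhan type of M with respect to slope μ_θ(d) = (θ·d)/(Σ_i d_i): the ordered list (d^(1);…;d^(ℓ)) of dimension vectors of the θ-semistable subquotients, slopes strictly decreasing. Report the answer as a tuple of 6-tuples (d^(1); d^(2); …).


Barcode: M ≅ I[1,1], I[1,3], I[1,6], I[5,6], I[6,6]. HN layers by μ_θ (5 steps, strictly decreasing):
  μ^(1)=50; μ^(2)=11; μ^(3)=7/3; μ^(4)=-28; μ^(5)=-41

((1, 0, 0, 0, 0, 0); (1, 1, 1, 0, 0, 0); (1, 1, 1, 1, 1, 1); (0, 0, 0, 0, 0, 2); (0, 0, 0, 0, 1, 0))


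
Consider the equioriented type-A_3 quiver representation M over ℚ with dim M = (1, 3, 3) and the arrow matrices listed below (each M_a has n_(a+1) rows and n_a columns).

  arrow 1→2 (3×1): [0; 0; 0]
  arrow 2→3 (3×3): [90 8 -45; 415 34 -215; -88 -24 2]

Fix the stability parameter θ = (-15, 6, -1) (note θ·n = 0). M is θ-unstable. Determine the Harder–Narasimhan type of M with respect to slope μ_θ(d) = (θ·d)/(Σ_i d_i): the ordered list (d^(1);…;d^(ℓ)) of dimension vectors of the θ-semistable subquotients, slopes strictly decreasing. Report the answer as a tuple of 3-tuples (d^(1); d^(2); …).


Barcode: M ≅ I[1,1], I[2,2], I[2,3]^2, I[3,3]. HN layers by μ_θ (4 steps, strictly decreasing):
  μ^(1)=6; μ^(2)=5/2; μ^(3)=-1; μ^(4)=-15

((0, 1, 0); (0, 2, 2); (0, 0, 1); (1, 0, 0))


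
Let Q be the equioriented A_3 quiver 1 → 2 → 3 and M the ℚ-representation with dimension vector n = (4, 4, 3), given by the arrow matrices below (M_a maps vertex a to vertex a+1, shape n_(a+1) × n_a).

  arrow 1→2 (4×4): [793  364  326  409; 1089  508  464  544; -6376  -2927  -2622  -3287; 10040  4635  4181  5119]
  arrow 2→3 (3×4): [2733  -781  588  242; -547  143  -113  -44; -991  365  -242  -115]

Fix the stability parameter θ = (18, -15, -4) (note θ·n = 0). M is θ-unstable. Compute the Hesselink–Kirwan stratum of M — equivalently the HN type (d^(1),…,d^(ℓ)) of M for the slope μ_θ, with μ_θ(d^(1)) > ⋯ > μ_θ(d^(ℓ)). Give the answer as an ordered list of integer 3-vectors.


Barcode: M ≅ I[1,2], I[1,3]^3. HN layers by μ_θ (2 steps, strictly decreasing):
  μ^(1)=3/2; μ^(2)=-1/3

((1, 1, 0); (3, 3, 3))


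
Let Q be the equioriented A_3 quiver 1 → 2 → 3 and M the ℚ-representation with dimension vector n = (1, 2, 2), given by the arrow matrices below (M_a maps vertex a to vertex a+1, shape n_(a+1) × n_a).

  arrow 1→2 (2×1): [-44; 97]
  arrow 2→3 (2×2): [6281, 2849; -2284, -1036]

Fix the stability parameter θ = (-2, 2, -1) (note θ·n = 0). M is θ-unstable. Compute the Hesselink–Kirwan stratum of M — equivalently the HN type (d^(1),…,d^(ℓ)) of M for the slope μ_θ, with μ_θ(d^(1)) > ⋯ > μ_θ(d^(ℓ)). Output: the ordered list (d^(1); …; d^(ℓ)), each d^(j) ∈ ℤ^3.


Interval decomposition of M: I[1,3], I[2,2], I[3,3].
HN type (ℓ=4): μ^(1)=2; μ^(2)=1/2; μ^(3)=-1; μ^(4)=-2

((0, 1, 0); (0, 1, 1); (0, 0, 1); (1, 0, 0))


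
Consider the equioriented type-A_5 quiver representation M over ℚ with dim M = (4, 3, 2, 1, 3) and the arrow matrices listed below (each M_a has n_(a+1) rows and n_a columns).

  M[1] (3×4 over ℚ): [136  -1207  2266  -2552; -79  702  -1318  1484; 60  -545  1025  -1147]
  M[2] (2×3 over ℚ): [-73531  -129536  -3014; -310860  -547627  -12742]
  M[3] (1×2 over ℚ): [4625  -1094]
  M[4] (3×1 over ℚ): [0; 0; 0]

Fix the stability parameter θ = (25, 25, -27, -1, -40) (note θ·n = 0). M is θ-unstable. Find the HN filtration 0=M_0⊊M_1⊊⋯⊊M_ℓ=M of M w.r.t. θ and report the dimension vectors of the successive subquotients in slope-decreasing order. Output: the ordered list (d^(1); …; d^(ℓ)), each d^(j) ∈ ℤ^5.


Interval decomposition of M: I[1,1], I[1,2], I[1,3], I[1,4], I[5,5]^3.
HN type (ℓ=4): μ^(1)=25; μ^(2)=23/3; μ^(3)=11/2; μ^(4)=-40

((2, 1, 0, 0, 0); (1, 1, 1, 0, 0); (1, 1, 1, 1, 0); (0, 0, 0, 0, 3))


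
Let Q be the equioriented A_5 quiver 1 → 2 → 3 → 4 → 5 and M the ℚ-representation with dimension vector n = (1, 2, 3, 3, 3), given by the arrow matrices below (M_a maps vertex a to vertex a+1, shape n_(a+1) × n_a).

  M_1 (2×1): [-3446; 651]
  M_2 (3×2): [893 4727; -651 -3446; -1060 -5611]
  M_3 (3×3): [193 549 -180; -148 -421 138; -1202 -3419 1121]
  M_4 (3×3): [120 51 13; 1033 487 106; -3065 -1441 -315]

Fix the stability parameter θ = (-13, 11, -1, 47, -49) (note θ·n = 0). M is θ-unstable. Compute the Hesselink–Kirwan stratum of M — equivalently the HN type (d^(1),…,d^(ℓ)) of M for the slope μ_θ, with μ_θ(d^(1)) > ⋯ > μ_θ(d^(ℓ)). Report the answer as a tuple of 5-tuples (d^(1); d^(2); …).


Via rank(M_{q-1}∘⋯∘M_p): M ≅ I[1,5], I[2,5], I[3,5].
μ_θ-semistable layers: μ^(1)=2; μ^(2)=-1; μ^(3)=-13

((0, 2, 2, 2, 2); (0, 0, 1, 1, 1); (1, 0, 0, 0, 0))


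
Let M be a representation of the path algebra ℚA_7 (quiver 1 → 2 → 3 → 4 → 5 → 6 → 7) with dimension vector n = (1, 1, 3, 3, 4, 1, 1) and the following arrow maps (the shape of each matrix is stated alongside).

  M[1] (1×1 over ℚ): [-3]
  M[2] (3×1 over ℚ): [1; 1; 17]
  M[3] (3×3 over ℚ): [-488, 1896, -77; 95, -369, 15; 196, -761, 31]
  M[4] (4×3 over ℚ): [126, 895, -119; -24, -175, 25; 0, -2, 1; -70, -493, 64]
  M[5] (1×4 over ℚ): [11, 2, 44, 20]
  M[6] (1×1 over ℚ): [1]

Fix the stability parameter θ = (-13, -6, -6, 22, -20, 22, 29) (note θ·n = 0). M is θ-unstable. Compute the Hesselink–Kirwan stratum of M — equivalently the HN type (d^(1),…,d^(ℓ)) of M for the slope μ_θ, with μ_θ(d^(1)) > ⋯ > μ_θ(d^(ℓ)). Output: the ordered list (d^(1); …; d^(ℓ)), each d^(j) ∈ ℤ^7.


Interval decomposition of M: I[1,7], I[3,5]^2, I[5,5].
HN type (ℓ=6): μ^(1)=29; μ^(2)=22; μ^(3)=1; μ^(4)=-6; μ^(5)=-13; μ^(6)=-20

((0, 0, 0, 0, 0, 0, 1); (0, 0, 0, 0, 0, 1, 0); (0, 0, 0, 3, 3, 0, 0); (0, 1, 3, 0, 0, 0, 0); (1, 0, 0, 0, 0, 0, 0); (0, 0, 0, 0, 1, 0, 0))


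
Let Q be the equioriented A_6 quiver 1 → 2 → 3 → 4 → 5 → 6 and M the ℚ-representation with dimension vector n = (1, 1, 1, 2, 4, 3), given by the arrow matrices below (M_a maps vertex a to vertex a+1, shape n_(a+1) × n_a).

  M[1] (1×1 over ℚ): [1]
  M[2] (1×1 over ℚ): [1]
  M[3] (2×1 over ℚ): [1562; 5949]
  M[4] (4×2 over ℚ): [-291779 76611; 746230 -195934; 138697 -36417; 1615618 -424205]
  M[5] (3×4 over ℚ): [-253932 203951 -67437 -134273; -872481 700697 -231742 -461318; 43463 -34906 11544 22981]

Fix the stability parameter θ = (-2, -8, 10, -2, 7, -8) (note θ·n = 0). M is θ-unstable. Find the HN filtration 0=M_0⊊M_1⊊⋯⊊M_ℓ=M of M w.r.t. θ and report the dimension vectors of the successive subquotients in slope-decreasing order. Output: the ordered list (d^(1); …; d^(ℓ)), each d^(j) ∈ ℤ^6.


Barcode: M ≅ I[1,6], I[4,6], I[5,5], I[5,6]. HN layers by μ_θ (5 steps, strictly decreasing):
  μ^(1)=7; μ^(2)=7/4; μ^(3)=-1/2; μ^(4)=-2; μ^(5)=-5

((0, 0, 0, 0, 1, 0); (0, 0, 1, 1, 1, 1); (0, 0, 0, 0, 2, 2); (0, 0, 0, 1, 0, 0); (1, 1, 0, 0, 0, 0))


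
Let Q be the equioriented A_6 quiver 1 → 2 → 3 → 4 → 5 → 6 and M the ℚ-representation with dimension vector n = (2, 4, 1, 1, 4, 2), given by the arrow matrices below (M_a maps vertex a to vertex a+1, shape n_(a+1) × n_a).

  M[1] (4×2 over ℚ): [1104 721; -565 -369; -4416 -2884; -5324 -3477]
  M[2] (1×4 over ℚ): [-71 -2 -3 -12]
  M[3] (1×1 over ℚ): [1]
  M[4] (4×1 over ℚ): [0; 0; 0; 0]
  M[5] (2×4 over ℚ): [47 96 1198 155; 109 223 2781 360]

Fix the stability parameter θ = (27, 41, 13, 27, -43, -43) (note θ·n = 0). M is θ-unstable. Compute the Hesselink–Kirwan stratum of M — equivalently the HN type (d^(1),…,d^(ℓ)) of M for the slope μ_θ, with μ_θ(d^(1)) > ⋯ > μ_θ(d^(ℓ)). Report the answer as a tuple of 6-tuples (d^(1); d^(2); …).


Interval decomposition of M: I[1,2], I[1,4], I[2,2]^2, I[5,5]^2, I[5,6]^2.
HN type (ℓ=3): μ^(1)=41; μ^(2)=27; μ^(3)=-43

((0, 3, 0, 0, 0, 0); (2, 1, 1, 1, 0, 0); (0, 0, 0, 0, 4, 2))
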